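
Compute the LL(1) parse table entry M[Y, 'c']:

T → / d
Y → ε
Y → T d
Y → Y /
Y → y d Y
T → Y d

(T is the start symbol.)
Empty (error entry)

To find M[Y, 'c'], we find productions for Y where 'c' is in the predict set (PREDICT(N → α) = (FIRST(α) \ {ε}) ∪ (FOLLOW(N) if α ⇒* ε)).

Relevant sets:
  FIRST(T) = { '/', 'd', 'y' }
  FIRST(Y) = { '/', 'd', 'y', ε }
  FOLLOW(Y) = { '/', 'd' }

Y → ε: PREDICT = { '/', 'd' }
Y → T d: PREDICT = { '/', 'd', 'y' }
Y → Y /: PREDICT = { '/', 'd', 'y' }
Y → y d Y: PREDICT = { 'y' }

M[Y, 'c'] is empty (no production applies)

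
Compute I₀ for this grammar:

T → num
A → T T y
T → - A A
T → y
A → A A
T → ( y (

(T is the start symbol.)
{ [T → . ( y (], [T → . - A A], [T → . num], [T → . y], [T' → . T] }

First, augment the grammar with T' → T
I₀ = CLOSURE({ [T' → . T] }):
  [T' → . T] has the dot before T: add [T → . num], [T → . - A A], [T → . y], [T → . ( y (]
No further items can be added.

I₀ = { [T → . ( y (], [T → . - A A], [T → . num], [T → . y], [T' → . T] }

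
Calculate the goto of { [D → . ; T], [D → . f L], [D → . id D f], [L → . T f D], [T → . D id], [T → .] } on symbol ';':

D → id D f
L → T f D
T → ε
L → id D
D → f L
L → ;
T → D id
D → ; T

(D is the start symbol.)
{ [D → . ; T], [D → . f L], [D → . id D f], [D → ; . T], [T → . D id], [T → .] }

GOTO(I, ';') = CLOSURE({ [A → αX.β] : [A → α.Xβ] ∈ I, X = ';' })

Items with dot before ';', with the dot advanced:
  [D → . ; T] → [D → ; . T]
Closure of the advanced items:
  [D → ; . T] has the dot before T: add [T → .], [T → . D id]
  [T → . D id] has the dot before D: add [D → . id D f], [D → . f L], [D → . ; T]

GOTO = { [D → . ; T], [D → . f L], [D → . id D f], [D → ; . T], [T → . D id], [T → .] }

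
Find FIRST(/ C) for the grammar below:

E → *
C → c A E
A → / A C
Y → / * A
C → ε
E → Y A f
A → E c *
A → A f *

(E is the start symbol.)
{ '/' }

To compute FIRST(/ C), process the symbols left to right:
Symbol / is a terminal. Add '/' and stop.
FIRST(/ C) = { '/' }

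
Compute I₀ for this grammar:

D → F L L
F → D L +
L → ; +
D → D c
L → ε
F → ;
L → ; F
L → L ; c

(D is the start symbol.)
{ [D → . D c], [D → . F L L], [D' → . D], [F → . ;], [F → . D L +] }

First, augment the grammar with D' → D
I₀ = CLOSURE({ [D' → . D] }):
  [D' → . D] has the dot before D: add [D → . F L L], [D → . D c]
  [D → . F L L] has the dot before F: add [F → . D L +], [F → . ;]
No further items can be added.

I₀ = { [D → . D c], [D → . F L L], [D' → . D], [F → . ;], [F → . D L +] }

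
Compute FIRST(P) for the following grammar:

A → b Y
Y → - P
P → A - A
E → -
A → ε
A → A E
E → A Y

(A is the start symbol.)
{ '-', 'b' }

FIRST sets of the other non-terminals involved (by the same procedure, iterated to a fixed point):
  FIRST(A) = { '-', 'b', ε }

From P → A - A:
  - A is a non-terminal: add FIRST(A) \ {ε} = { '-', 'b' }
    A is nullable, so continue to the next symbol
  - '-' is a terminal: add '-' and stop

Collecting: FIRST(P) = { '-', 'b' }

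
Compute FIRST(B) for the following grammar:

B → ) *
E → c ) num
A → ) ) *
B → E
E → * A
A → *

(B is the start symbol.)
{ ')', '*', 'c' }

To compute FIRST(B), examine every production with B on the left-hand side, reading each right-hand side left to right until a non-nullable symbol is reached.

FIRST sets of the other non-terminals involved (by the same procedure, iterated to a fixed point):
  FIRST(E) = { '*', 'c' }

From B → ) *:
  - ')' is a terminal: add ')' and stop
From B → E:
  - E is a non-terminal: add FIRST(E) \ {ε} = { '*', 'c' }
    E is not nullable, so stop

Collecting: FIRST(B) = { ')', '*', 'c' }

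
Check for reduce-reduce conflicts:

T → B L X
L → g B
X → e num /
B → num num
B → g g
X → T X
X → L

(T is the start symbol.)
A reduce-reduce conflict occurs when an LR(0) state has two complete items [A → α .] and [B → β .] — both call for a reduction, and with no lookahead the parser cannot choose between them.

Augment with T' → T and build the canonical LR(0) collection (I0 = CLOSURE({[T' → . T]}), then GOTO on every symbol after a dot until no new states appear). It has 19 states:
  I0: { [B → . g g], [B → . num num], [T → . B L X], [T' → . T] }  — shift
  I1: { [L → . g B], [T → B . L X] }  — shift
  I2: { [T' → T .] }  — accept
  I3: { [B → g . g] }  — shift
  I4: { [B → num . num] }  — shift
  I5: { [B → num num .] }  — reduce
  I6: { [B → g g .] }  — reduce
  I7: { [B → . g g], [B → . num num], [L → . g B], [T → . B L X], [T → B L . X], [X → . L], [X → . T X], [X → . e num /] }  — shift
  I8: { [B → . g g], [B → . num num], [L → g . B] }  — shift
  I9: { [L → g B .] }  — reduce
  I10: { [X → L .] }  — reduce
  I11: { [B → . g g], [B → . num num], [L → . g B], [T → . B L X], [X → . L], [X → . T X], [X → . e num /], [X → T . X] }  — shift
  I12: { [T → B L X .] }  — reduce
  I13: { [X → e . num /] }  — shift
  I14: { [B → . g g], [B → . num num], [B → g . g], [L → g . B] }  — shift
  I15: { [B → g . g], [B → g g .] }  — shift, reduce
  I16: { [X → e num . /] }  — shift
  I17: { [X → e num / .] }  — reduce
  I18: { [X → T X .] }  — reduce

No state contains more than one complete item.

Answer: No reduce-reduce conflicts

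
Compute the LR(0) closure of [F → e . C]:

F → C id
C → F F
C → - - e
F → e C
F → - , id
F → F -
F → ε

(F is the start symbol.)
{ [C → . - - e], [C → . F F], [F → . - , id], [F → . C id], [F → . F -], [F → . e C], [F → .], [F → e . C] }

Start with: [F → e . C]
  [F → e . C] has the dot before C: add [C → . F F], [C → . - - e]
  [C → . F F] has the dot before F: add [F → . C id], [F → . e C], [F → . - , id], [F → . F -], [F → .]
No further items can be added.

CLOSURE = { [C → . - - e], [C → . F F], [F → . - , id], [F → . C id], [F → . F -], [F → . e C], [F → .], [F → e . C] }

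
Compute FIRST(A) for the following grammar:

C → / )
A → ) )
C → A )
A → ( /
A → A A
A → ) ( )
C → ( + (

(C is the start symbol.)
To compute FIRST(A), examine every production with A on the left-hand side, reading each right-hand side left to right until a non-nullable symbol is reached.

From A → ) ):
  - ')' is a terminal: add ')' and stop
From A → ( /:
  - '(' is a terminal: add '(' and stop
From A → A A:
  - A is the symbol being defined: contributes nothing new
    A is not nullable, so stop
From A → ) ( ):
  - ')' is a terminal: add ')' and stop

Collecting: FIRST(A) = { '(', ')' }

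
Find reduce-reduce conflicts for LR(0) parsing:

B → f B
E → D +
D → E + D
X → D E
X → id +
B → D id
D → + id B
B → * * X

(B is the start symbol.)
No reduce-reduce conflicts

Augment with B' → B and build the canonical LR(0) collection (I0 = CLOSURE({[B' → . B]}), then GOTO on every symbol after a dot until no new states appear). It has 22 states:
  I0: { [B → . * * X], [B → . D id], [B → . f B], [B' → . B], [D → . + id B], [D → . E + D], [E → . D +] }  — shift
  I1: { [B → * . * X] }  — shift
  I2: { [D → + . id B] }  — shift
  I3: { [B' → B .] }  — accept
  I4: { [B → D . id], [E → D . +] }  — shift
  I5: { [D → E . + D] }  — shift
  I6: { [B → . * * X], [B → . D id], [B → . f B], [B → f . B], [D → . + id B], [D → . E + D], [E → . D +] }  — shift
  I7: { [B → f B .] }  — reduce
  I8: { [D → . + id B], [D → . E + D], [D → E + . D], [E → . D +] }  — shift
  I9: { [D → E + D .], [E → D . +] }  — shift, reduce
  I10: { [E → D + .] }  — reduce
  I11: { [B → D id .] }  — reduce
  I12: { [B → . * * X], [B → . D id], [B → . f B], [D → + id . B], [D → . + id B], [D → . E + D], [E → . D +] }  — shift
  I13: { [D → + id B .] }  — reduce
  I14: { [B → * * . X], [D → . + id B], [D → . E + D], [E → . D +], [X → . D E], [X → . id +] }  — shift
  I15: { [D → . + id B], [D → . E + D], [E → . D +], [E → D . +], [X → D . E] }  — shift
  I16: { [B → * * X .] }  — reduce
  I17: { [X → id . +] }  — shift
  I18: { [X → id + .] }  — reduce
  I19: { [D → + . id B], [E → D + .] }  — shift, reduce
  I20: { [E → D . +] }  — shift
  I21: { [D → E . + D], [X → D E .] }  — shift, reduce

No state contains more than one complete item.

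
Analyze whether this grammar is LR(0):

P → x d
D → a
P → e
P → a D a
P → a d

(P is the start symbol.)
Yes, the grammar is LR(0)

A grammar is LR(0) if no state in the canonical LR(0) collection has:
  - both a shift item (dot before a terminal) and a complete item (shift-reduce conflict), or
  - two or more complete items (reduce-reduce conflict; the accept item [P' → P .] counts as a complete item here).

Augment with P' → P and build the canonical LR(0) collection (I0 = CLOSURE({[P' → . P]}), then GOTO on every symbol after a dot until no new states appear). It has 10 states:
  I0: { [P → . a D a], [P → . a d], [P → . e], [P → . x d], [P' → . P] }  — shift
  I1: { [P' → P .] }  — accept
  I2: { [D → . a], [P → a . D a], [P → a . d] }  — shift
  I3: { [P → e .] }  — reduce
  I4: { [P → x . d] }  — shift
  I5: { [P → x d .] }  — reduce
  I6: { [P → a D . a] }  — shift
  I7: { [D → a .] }  — reduce
  I8: { [P → a d .] }  — reduce
  I9: { [P → a D a .] }  — reduce

Every state is either a pure shift/goto state or contains exactly one complete item and nothing to shift — no conflicts. The grammar is LR(0).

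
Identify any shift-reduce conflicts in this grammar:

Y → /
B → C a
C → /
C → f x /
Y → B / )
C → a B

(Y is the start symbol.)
No shift-reduce conflicts

A shift-reduce conflict occurs when an LR(0) state has both:
  - a complete (reduce) item [A → α .] (dot at the end), and
  - a shift item [B → β . c γ] (dot before a terminal).

Augment with Y' → Y and build the canonical LR(0) collection (I0 = CLOSURE({[Y' → . Y]}), then GOTO on every symbol after a dot until no new states appear). It has 14 states:
  I0: { [B → . C a], [C → . /], [C → . a B], [C → . f x /], [Y → . /], [Y → . B / )], [Y' → . Y] }  — shift
  I1: { [C → / .], [Y → / .] }  — 2 reduces
  I2: { [Y → B . / )] }  — shift
  I3: { [B → C . a] }  — shift
  I4: { [Y' → Y .] }  — accept
  I5: { [B → . C a], [C → . /], [C → . a B], [C → . f x /], [C → a . B] }  — shift
  I6: { [C → f . x /] }  — shift
  I7: { [C → f x . /] }  — shift
  I8: { [C → f x / .] }  — reduce
  I9: { [C → / .] }  — reduce
  I10: { [C → a B .] }  — reduce
  I11: { [B → C a .] }  — reduce
  I12: { [Y → B / . )] }  — shift
  I13: { [Y → B / ) .] }  — reduce

No state contains both a complete item and a shift item.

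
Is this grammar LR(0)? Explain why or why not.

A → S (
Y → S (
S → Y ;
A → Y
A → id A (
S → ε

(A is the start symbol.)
Augment with A' → A and build the canonical LR(0) collection (I0 = CLOSURE({[A' → . A]}), then GOTO on every symbol after a dot until no new states appear). It has 9 states:
  I0: { [A → . S (], [A → . Y], [A → . id A (], [A' → . A], [S → . Y ;], [S → .], [Y → . S (] }  — shift, reduce
  I1: { [A' → A .] }  — accept
  I2: { [A → S . (], [Y → S . (] }  — shift
  I3: { [A → Y .], [S → Y . ;] }  — shift, reduce
  I4: { [A → . S (], [A → . Y], [A → . id A (], [A → id . A (], [S → . Y ;], [S → .], [Y → . S (] }  — shift, reduce
  I5: { [A → id A . (] }  — shift
  I6: { [A → id A ( .] }  — reduce
  I7: { [S → Y ; .] }  — reduce
  I8: { [A → S ( .], [Y → S ( .] }  — 2 reduces

Conflict in state I0:
  Shift-reduce conflict between [S → .] and [A → . id A (]
So the grammar is NOT LR(0).

Answer: No. Shift-reduce conflict between [S → .] and [A → . id A (]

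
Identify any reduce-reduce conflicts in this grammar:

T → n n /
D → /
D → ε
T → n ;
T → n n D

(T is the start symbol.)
Augment with T' → T and build the canonical LR(0) collection (I0 = CLOSURE({[T' → . T]}), then GOTO on every symbol after a dot until no new states appear). It has 7 states:
  I0: { [T → . n ;], [T → . n n /], [T → . n n D], [T' → . T] }  — shift
  I1: { [T' → T .] }  — accept
  I2: { [T → n . ;], [T → n . n /], [T → n . n D] }  — shift
  I3: { [T → n ; .] }  — reduce
  I4: { [D → . /], [D → .], [T → n n . /], [T → n n . D] }  — shift, reduce
  I5: { [D → / .], [T → n n / .] }  — 2 reduces
  I6: { [T → n n D .] }  — reduce

I5 contains complete items [D → / .], [T → n n / .] — reduce-reduce conflict.

Answer: Yes — I5: [D → / .] vs [T → n n / .]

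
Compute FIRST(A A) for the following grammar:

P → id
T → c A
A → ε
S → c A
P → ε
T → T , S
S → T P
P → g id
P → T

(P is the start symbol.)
FIRST sets of the non-terminals involved (from the grammar, by fixed-point iteration):
  FIRST(A) = { ε }

To compute FIRST(A A), process the symbols left to right:
Symbol A is a non-terminal. Add FIRST(A) \ {ε} = { }
A is nullable (ε ∈ FIRST(A)), continue to the next symbol.
Symbol A is a non-terminal. Add FIRST(A) \ {ε} = { }
A is nullable (ε ∈ FIRST(A)), continue to the next symbol.
All symbols are nullable, so ε is in the result.
FIRST(A A) = { ε }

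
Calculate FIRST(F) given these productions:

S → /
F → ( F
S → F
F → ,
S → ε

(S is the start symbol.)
From F → ( F:
  - '(' is a terminal: add '(' and stop
From F → ,:
  - ',' is a terminal: add ',' and stop

Collecting: FIRST(F) = { '(', ',' }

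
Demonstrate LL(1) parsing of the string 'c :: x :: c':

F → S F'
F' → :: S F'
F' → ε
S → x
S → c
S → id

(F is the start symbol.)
LL(1) parsing maintains a stack (initially the start symbol over $) and the input. At each step: if the stack top is a terminal, match it against the current input token; if it is a non-terminal N, replace it with the RHS of M[N, lookahead] (the unique production whose predict set contains the lookahead).

Stack is shown with the top on the left.

Stack      Input          Action
--------------------------------
F $        c :: x :: c $  output F → S F'
S F' $     c :: x :: c $  output S → c
c F' $     c :: x :: c $  match 'c'
F' $       :: x :: c $    output F' → :: S F'
:: S F' $  :: x :: c $    match '::'
S F' $     x :: c $       output S → x
x F' $     x :: c $       match 'x'
F' $       :: c $         output F' → :: S F'
:: S F' $  :: c $         match '::'
S F' $     c $            output S → c
c F' $     c $            match 'c'
F' $       $              output F' → ε
$          $              accept

The string is accepted.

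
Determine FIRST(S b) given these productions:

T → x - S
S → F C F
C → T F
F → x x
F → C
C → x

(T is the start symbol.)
FIRST sets of the non-terminals involved (from the grammar, by fixed-point iteration):
  FIRST(S) = { 'x' }

To compute FIRST(S b), process the symbols left to right:
Symbol S is a non-terminal. Add FIRST(S) \ {ε} = { 'x' }
S is not nullable (ε ∉ FIRST(S)), so stop here.
FIRST(S b) = { 'x' }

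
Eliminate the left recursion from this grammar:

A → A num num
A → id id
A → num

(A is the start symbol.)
A → id id A'
A → num A'
A' → num num A'
A' → ε

A is directly left-recursive. The standard transformation for
  A → A α₁ | ... | A α_m | β₁ | ... | β_n
is
  A  → β₁ A' | ... | β_n A'
  A' → α₁ A' | ... | α_m A' | ε

A → id id becomes A → id id A'
A → num becomes A → num A'
A → A num num becomes A' → num num A'
Add A' → ε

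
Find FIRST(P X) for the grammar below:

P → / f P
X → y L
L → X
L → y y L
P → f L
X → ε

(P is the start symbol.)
FIRST sets of the non-terminals involved (from the grammar, by fixed-point iteration):
  FIRST(P) = { '/', 'f' }

To compute FIRST(P X), process the symbols left to right:
Symbol P is a non-terminal. Add FIRST(P) \ {ε} = { '/', 'f' }
P is not nullable (ε ∉ FIRST(P)), so stop here.
FIRST(P X) = { '/', 'f' }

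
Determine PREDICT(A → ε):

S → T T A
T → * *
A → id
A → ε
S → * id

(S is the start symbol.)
{ $ }

PREDICT(A → ε) = (FIRST(RHS) \ {ε}) ∪ (FOLLOW(A) if ε ∈ FIRST(RHS), i.e. RHS ⇒* ε)
The right-hand side is ε (FIRST(ε) = { ε }), so the predict set is FOLLOW(A) = { $ }
PREDICT(A → ε) = { $ }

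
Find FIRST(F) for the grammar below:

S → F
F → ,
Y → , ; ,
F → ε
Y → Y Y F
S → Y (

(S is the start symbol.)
From F → ,:
  - ',' is a terminal: add ',' and stop
From F → ε:
  - ε-production, so ε ∈ FIRST(F)

Collecting: FIRST(F) = { ',', ε }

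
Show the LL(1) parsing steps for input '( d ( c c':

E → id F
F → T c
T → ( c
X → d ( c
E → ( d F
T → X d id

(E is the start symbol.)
Stack is shown with the top on the left.

Stack    Input        Action
----------------------------
E $      ( d ( c c $  output E → ( d F
( d F $  ( d ( c c $  match '('
d F $    d ( c c $    match 'd'
F $      ( c c $      output F → T c
T c $    ( c c $      output T → ( c
( c c $  ( c c $      match '('
c c $    c c $        match 'c'
c $      c $          match 'c'
$        $            accept

The string is accepted.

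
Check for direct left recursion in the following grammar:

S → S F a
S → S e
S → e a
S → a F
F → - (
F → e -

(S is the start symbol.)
S → S F a: LEFT RECURSIVE (starts with S)
S → S e: LEFT RECURSIVE (starts with S)
S → e a: starts with e
S → a F: starts with a
F → - (: starts with '-'
F → e -: starts with e

The grammar has direct left recursion on: S.

Answer: Yes, S is left-recursive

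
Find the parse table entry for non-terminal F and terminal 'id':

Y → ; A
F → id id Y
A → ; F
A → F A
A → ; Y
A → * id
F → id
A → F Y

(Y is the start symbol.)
To find M[F, 'id'], we find productions for F where 'id' is in the predict set (PREDICT(N → α) = (FIRST(α) \ {ε}) ∪ (FOLLOW(N) if α ⇒* ε)).

F → id id Y: PREDICT = { 'id' }
  'id' is in predict set, so this production goes in M[F, 'id']
F → id: PREDICT = { 'id' }
  'id' is in predict set, so this production goes in M[F, 'id']

M[F, 'id'] = F → id id Y, F → id  (a multiply-defined cell — the grammar is not LL(1))

Answer: F → id id Y, F → id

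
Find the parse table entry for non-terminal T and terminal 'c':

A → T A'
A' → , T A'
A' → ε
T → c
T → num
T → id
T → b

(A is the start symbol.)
To find M[T, 'c'], we find productions for T where 'c' is in the predict set (PREDICT(N → α) = (FIRST(α) \ {ε}) ∪ (FOLLOW(N) if α ⇒* ε)).

T → c: PREDICT = { 'c' }
  'c' is in predict set, so this production goes in M[T, 'c']
T → num: PREDICT = { 'num' }
T → id: PREDICT = { 'id' }
T → b: PREDICT = { 'b' }

M[T, 'c'] = T → c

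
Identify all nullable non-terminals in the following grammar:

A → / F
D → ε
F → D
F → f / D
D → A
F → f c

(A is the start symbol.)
{ 'D', 'F' }

ε-productions: D → ε
So D is immediately nullable.
F → D: every symbol on the right is nullable, so F is nullable too.
No further non-terminal can be added: every production for the remaining non-terminals contains a terminal or a non-nullable non-terminal.
Nullable = { 'D', 'F' }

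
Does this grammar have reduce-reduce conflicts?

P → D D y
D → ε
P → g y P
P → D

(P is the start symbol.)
A reduce-reduce conflict occurs when an LR(0) state has two complete items [A → α .] and [B → β .] — both call for a reduction, and with no lookahead the parser cannot choose between them.

Augment with P' → P and build the canonical LR(0) collection (I0 = CLOSURE({[P' → . P]}), then GOTO on every symbol after a dot until no new states appear). It has 8 states:
  I0: { [D → .], [P → . D D y], [P → . D], [P → . g y P], [P' → . P] }  — shift, reduce
  I1: { [D → .], [P → D . D y], [P → D .] }  — 2 reduces
  I2: { [P' → P .] }  — accept
  I3: { [P → g . y P] }  — shift
  I4: { [D → .], [P → . D D y], [P → . D], [P → . g y P], [P → g y . P] }  — shift, reduce
  I5: { [P → g y P .] }  — reduce
  I6: { [P → D D . y] }  — shift
  I7: { [P → D D y .] }  — reduce

I1 contains complete items [D → .], [P → D .] — reduce-reduce conflict.

Answer: Yes — I1: [D → .] vs [P → D .]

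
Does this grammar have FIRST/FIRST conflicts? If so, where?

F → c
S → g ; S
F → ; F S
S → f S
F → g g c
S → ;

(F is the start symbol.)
No FIRST/FIRST conflicts.

A FIRST/FIRST conflict occurs when two productions N → α and N → β for the same non-terminal have FIRST(α) ∩ FIRST(β) ≠ ∅ (with ε ∈ FIRST of a nullable right-hand side, so two nullable alternatives also conflict).

Productions for F:
  F → c: FIRST = { 'c' }
  F → ; F S: FIRST = { ';' }
  F → g g c: FIRST = { 'g' }
Productions for S:
  S → g ; S: FIRST = { 'g' }
  S → f S: FIRST = { 'f' }
  S → ;: FIRST = { ';' }

All alternatives of each non-terminal have pairwise disjoint FIRST sets.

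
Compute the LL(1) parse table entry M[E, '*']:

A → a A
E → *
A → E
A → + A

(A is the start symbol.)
E → *

To find M[E, '*'], we find productions for E where '*' is in the predict set (PREDICT(N → α) = (FIRST(α) \ {ε}) ∪ (FOLLOW(N) if α ⇒* ε)).

E → *: PREDICT = { '*' }
  '*' is in predict set, so this production goes in M[E, '*']

M[E, '*'] = E → *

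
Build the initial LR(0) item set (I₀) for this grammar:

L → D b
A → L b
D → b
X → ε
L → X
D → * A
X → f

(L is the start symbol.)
First, augment the grammar with L' → L
I₀ = CLOSURE({ [L' → . L] }):
  [L' → . L] has the dot before L: add [L → . D b], [L → . X]
  [L → . D b] has the dot before D: add [D → . b], [D → . * A]
  [L → . X] has the dot before X: add [X → .], [X → . f]
No further items can be added.

I₀ = { [D → . * A], [D → . b], [L → . D b], [L → . X], [L' → . L], [X → . f], [X → .] }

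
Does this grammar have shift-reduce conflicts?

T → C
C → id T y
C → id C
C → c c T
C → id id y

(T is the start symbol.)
No shift-reduce conflicts

A shift-reduce conflict occurs when an LR(0) state has both:
  - a complete (reduce) item [A → α .] (dot at the end), and
  - a shift item [B → β . c γ] (dot before a terminal).

Augment with T' → T and build the canonical LR(0) collection (I0 = CLOSURE({[T' → . T]}), then GOTO on every symbol after a dot until no new states appear). It has 12 states:
  I0: { [C → . c c T], [C → . id C], [C → . id T y], [C → . id id y], [T → . C], [T' → . T] }  — shift
  I1: { [T → C .] }  — reduce
  I2: { [T' → T .] }  — accept
  I3: { [C → c . c T] }  — shift
  I4: { [C → . c c T], [C → . id C], [C → . id T y], [C → . id id y], [C → id . C], [C → id . T y], [C → id . id y], [T → . C] }  — shift
  I5: { [C → id C .], [T → C .] }  — 2 reduces
  I6: { [C → id T . y] }  — shift
  I7: { [C → . c c T], [C → . id C], [C → . id T y], [C → . id id y], [C → id . C], [C → id . T y], [C → id . id y], [C → id id . y], [T → . C] }  — shift
  I8: { [C → id id y .] }  — reduce
  I9: { [C → id T y .] }  — reduce
  I10: { [C → . c c T], [C → . id C], [C → . id T y], [C → . id id y], [C → c c . T], [T → . C] }  — shift
  I11: { [C → c c T .] }  — reduce

No state contains both a complete item and a shift item.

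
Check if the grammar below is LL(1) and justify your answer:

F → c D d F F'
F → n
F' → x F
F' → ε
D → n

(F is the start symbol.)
Relevant sets:
  FOLLOW(F') = { $, 'x' }

For F:
  PREDICT(F → c D d F F') = { 'c' }
  PREDICT(F → n) = { 'n' }
For F':
  PREDICT(F' → x F) = { 'x' }
  PREDICT(F' → ε) = { $, 'x' }
D has a single production, so nothing to check there.

Conflict found: Predict set conflict for F': { 'x' }
The grammar is NOT LL(1).

Answer: No. Predict set conflict for F': { 'x' }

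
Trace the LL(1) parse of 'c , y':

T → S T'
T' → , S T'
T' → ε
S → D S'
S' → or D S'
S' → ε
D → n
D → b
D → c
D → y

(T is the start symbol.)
LL(1) parsing maintains a stack (initially the start symbol over $) and the input. At each step: if the stack top is a terminal, match it against the current input token; if it is a non-terminal N, replace it with the RHS of M[N, lookahead] (the unique production whose predict set contains the lookahead).

Stack is shown with the top on the left.

Stack      Input    Action
--------------------------
T $        c , y $  output T → S T'
S T' $     c , y $  output S → D S'
D S' T' $  c , y $  output D → c
c S' T' $  c , y $  match 'c'
S' T' $    , y $    output S' → ε
T' $       , y $    output T' → , S T'
, S T' $   , y $    match ','
S T' $     y $      output S → D S'
D S' T' $  y $      output D → y
y S' T' $  y $      match 'y'
S' T' $    $        output S' → ε
T' $       $        output T' → ε
$          $        accept

The string is accepted.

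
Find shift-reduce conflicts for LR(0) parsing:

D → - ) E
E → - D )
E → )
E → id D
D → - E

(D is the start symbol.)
Yes — I3: [E → ) .] vs [E → . )]

Augment with D' → D and build the canonical LR(0) collection (I0 = CLOSURE({[D' → . D]}), then GOTO on every symbol after a dot until no new states appear). It has 12 states:
  I0: { [D → . - ) E], [D → . - E], [D' → . D] }  — shift
  I1: { [D → - . ) E], [D → - . E], [E → . )], [E → . - D )], [E → . id D] }  — shift
  I2: { [D' → D .] }  — accept
  I3: { [D → - ) . E], [E → ) .], [E → . )], [E → . - D )], [E → . id D] }  — shift, reduce
  I4: { [D → . - ) E], [D → . - E], [E → - . D )] }  — shift
  I5: { [D → - E .] }  — reduce
  I6: { [D → . - ) E], [D → . - E], [E → id . D] }  — shift
  I7: { [E → id D .] }  — reduce
  I8: { [E → - D . )] }  — shift
  I9: { [E → - D ) .] }  — reduce
  I10: { [E → ) .] }  — reduce
  I11: { [D → - ) E .] }  — reduce

I3 contains reduce item [E → ) .] and shift items [E → . )], [E → . - D )], [E → . id D] — shift-reduce conflict.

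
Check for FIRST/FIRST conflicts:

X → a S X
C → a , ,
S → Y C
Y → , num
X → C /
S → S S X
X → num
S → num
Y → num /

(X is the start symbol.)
Yes. X → a S X / X → C '/' on { 'a' }; S → Y C / S → S S X on { ',', 'num' }; S → Y C / S → num on { 'num' }; S → S S X / S → num on { 'num' }

FIRST sets of the non-terminals at (or reachable through a nullable prefix from) the front of some alternative:
  FIRST(C) = { 'a' }
  FIRST(Y) = { ',', 'num' }
  FIRST(S) = { ',', 'num' }

Productions for X:
  X → a S X: FIRST = { 'a' }
  X → C /: FIRST = { 'a' }
  X → num: FIRST = { 'num' }
Productions for S:
  S → Y C: FIRST = { ',', 'num' }
  S → S S X: FIRST = { ',', 'num' }
  S → num: FIRST = { 'num' }
Productions for Y:
  Y → , num: FIRST = { ',' }
  Y → num /: FIRST = { 'num' }
C has only one production, so no FIRST/FIRST conflict is possible there.

Conflict for X: X → a S X and X → C /
  Overlap: { 'a' }
Conflict for S: S → Y C and S → S S X
  Overlap: { ',', 'num' }
Conflict for S: S → Y C and S → num
  Overlap: { 'num' }
Conflict for S: S → S S X and S → num
  Overlap: { 'num' }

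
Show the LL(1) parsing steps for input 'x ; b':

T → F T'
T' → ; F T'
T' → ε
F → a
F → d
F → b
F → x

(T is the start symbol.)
LL(1) parsing maintains a stack (initially the start symbol over $) and the input. At each step: if the stack top is a terminal, match it against the current input token; if it is a non-terminal N, replace it with the RHS of M[N, lookahead] (the unique production whose predict set contains the lookahead).

Stack is shown with the top on the left.

Stack     Input    Action
-------------------------
T $       x ; b $  output T → F T'
F T' $    x ; b $  output F → x
x T' $    x ; b $  match 'x'
T' $      ; b $    output T' → ; F T'
; F T' $  ; b $    match ';'
F T' $    b $      output F → b
b T' $    b $      match 'b'
T' $      $        output T' → ε
$         $        accept

The string is accepted.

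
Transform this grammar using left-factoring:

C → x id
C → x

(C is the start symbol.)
Left-factoring transforms A → αβ₁ | αβ₂ into A → αA' and A' → β₁ | β₂
(α is the longest common prefix among the alternatives). Repeat until
no nonterminal has two alternatives with a common prefix.

Round 1: C has alternatives sharing prefix 'x'. Introduce C': C → x C'
  Add: C' → id
  Add: C' → ε

No remaining common prefixes — done.

Resulting grammar:
C → x C'
C' → id
C' → ε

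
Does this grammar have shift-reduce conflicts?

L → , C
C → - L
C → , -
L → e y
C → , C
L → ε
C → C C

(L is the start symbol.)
Augment with L' → L and build the canonical LR(0) collection (I0 = CLOSURE({[L' → . L]}), then GOTO on every symbol after a dot until no new states appear). It has 12 states:
  I0: { [L → . , C], [L → . e y], [L → .], [L' → . L] }  — shift, reduce
  I1: { [C → . , -], [C → . , C], [C → . - L], [C → . C C], [L → , . C] }  — shift
  I2: { [L' → L .] }  — accept
  I3: { [L → e . y] }  — shift
  I4: { [L → e y .] }  — reduce
  I5: { [C → , . -], [C → , . C], [C → . , -], [C → . , C], [C → . - L], [C → . C C] }  — shift
  I6: { [C → - . L], [L → . , C], [L → . e y], [L → .] }  — shift, reduce
  I7: { [C → . , -], [C → . , C], [C → . - L], [C → . C C], [C → C . C], [L → , C .] }  — shift, reduce
  I8: { [C → . , -], [C → . , C], [C → . - L], [C → . C C], [C → C . C], [C → C C .] }  — shift, reduce
  I9: { [C → - L .] }  — reduce
  I10: { [C → , - .], [C → - . L], [L → . , C], [L → . e y], [L → .] }  — shift, 2 reduces
  I11: { [C → , C .], [C → . , -], [C → . , C], [C → . - L], [C → . C C], [C → C . C] }  — shift, reduce

I0 contains reduce item [L → .] and shift items [L → . , C], [L → . e y] — shift-reduce conflict.
I6 contains reduce item [L → .] and shift items [L → . , C], [L → . e y] — shift-reduce conflict.
I7 contains reduce item [L → , C .] and shift items [C → . , -], [C → . , C], [C → . - L] — shift-reduce conflict.
I8 contains reduce item [C → C C .] and shift items [C → . , -], [C → . , C], [C → . - L] — shift-reduce conflict.
I10 contains reduce items [C → , - .], [L → .] and shift items [L → . , C], [L → . e y] — shift-reduce conflict.
I11 contains reduce item [C → , C .] and shift items [C → . , -], [C → . , C], [C → . - L] — shift-reduce conflict.

Answer: Yes — I0: [L → .] vs [L → . , C]; I6: [L → .] vs [L → . , C]; I7: [L → , C .] vs [C → . , -]; I8: [C → C C .] vs [C → . , -]; I10: [C → , - .] vs [L → . , C]; I11: [C → , C .] vs [C → . , -]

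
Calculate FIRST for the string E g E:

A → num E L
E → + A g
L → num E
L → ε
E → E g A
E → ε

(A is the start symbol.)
FIRST sets of the non-terminals involved (from the grammar, by fixed-point iteration):
  FIRST(E) = { '+', 'g', ε }

To compute FIRST(E g E), process the symbols left to right:
Symbol E is a non-terminal. Add FIRST(E) \ {ε} = { '+', 'g' }
E is nullable (ε ∈ FIRST(E)), continue to the next symbol.
Symbol g is a terminal. Add 'g' and stop.
FIRST(E g E) = { '+', 'g' }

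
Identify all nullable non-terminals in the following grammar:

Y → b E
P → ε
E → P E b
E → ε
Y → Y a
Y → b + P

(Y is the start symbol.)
A non-terminal is nullable if it can derive ε (the empty string): either it has an ε-production, or it has a production whose right-hand side consists entirely of nullable non-terminals.

ε-productions: P → ε, E → ε
So P, E are immediately nullable.
No further non-terminal can be added: every production for the remaining non-terminals contains a terminal or a non-nullable non-terminal.
Nullable = { 'E', 'P' }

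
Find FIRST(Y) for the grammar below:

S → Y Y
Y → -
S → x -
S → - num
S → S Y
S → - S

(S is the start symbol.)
{ '-' }

To compute FIRST(Y), examine every production with Y on the left-hand side, reading each right-hand side left to right until a non-nullable symbol is reached.

From Y → -:
  - '-' is a terminal: add '-' and stop

Collecting: FIRST(Y) = { '-' }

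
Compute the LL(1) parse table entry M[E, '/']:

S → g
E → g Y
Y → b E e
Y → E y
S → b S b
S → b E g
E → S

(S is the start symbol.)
To find M[E, '/'], we find productions for E where '/' is in the predict set (PREDICT(N → α) = (FIRST(α) \ {ε}) ∪ (FOLLOW(N) if α ⇒* ε)).

Relevant sets:
  FIRST(S) = { 'b', 'g' }

E → g Y: PREDICT = { 'g' }
E → S: PREDICT = { 'b', 'g' }

M[E, '/'] is empty (no production applies)

Answer: Empty (error entry)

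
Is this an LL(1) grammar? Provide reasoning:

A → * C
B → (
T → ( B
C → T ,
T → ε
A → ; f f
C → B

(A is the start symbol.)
No. Predict set conflict for C: { '(' }

Relevant sets:
  FIRST(T) = { '(', ε }
  FIRST(B) = { '(' }
  FOLLOW(T) = { ',' }

For A:
  PREDICT(A → '*' C) = { '*' }
  PREDICT(A → ';' f f) = { ';' }
For T:
  PREDICT(T → '(' B) = { '(' }
  PREDICT(T → ε) = { ',' }
For C:
  PREDICT(C → T ',') = { '(', ',' }
  PREDICT(C → B) = { '(' }
B has a single production, so nothing to check there.

Conflict found: Predict set conflict for C: { '(' }
The grammar is NOT LL(1).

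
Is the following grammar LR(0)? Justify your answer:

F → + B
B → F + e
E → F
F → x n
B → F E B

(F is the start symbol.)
Yes, the grammar is LR(0)

A grammar is LR(0) if no state in the canonical LR(0) collection has:
  - both a shift item (dot before a terminal) and a complete item (shift-reduce conflict), or
  - two or more complete items (reduce-reduce conflict; the accept item [F' → F .] counts as a complete item here).

Augment with F' → F and build the canonical LR(0) collection (I0 = CLOSURE({[F' → . F]}), then GOTO on every symbol after a dot until no new states appear). It has 12 states:
  I0: { [F → . + B], [F → . x n], [F' → . F] }  — shift
  I1: { [B → . F + e], [B → . F E B], [F → + . B], [F → . + B], [F → . x n] }  — shift
  I2: { [F' → F .] }  — accept
  I3: { [F → x . n] }  — shift
  I4: { [F → x n .] }  — reduce
  I5: { [F → + B .] }  — reduce
  I6: { [B → F . + e], [B → F . E B], [E → . F], [F → . + B], [F → . x n] }  — shift
  I7: { [B → . F + e], [B → . F E B], [B → F + . e], [F → + . B], [F → . + B], [F → . x n] }  — shift
  I8: { [B → . F + e], [B → . F E B], [B → F E . B], [F → . + B], [F → . x n] }  — shift
  I9: { [E → F .] }  — reduce
  I10: { [B → F E B .] }  — reduce
  I11: { [B → F + e .] }  — reduce

Every state is either a pure shift/goto state or contains exactly one complete item and nothing to shift — no conflicts. The grammar is LR(0).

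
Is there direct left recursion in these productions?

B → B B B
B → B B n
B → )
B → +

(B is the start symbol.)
Yes, B is left-recursive

B → B B B: LEFT RECURSIVE (starts with B)
B → B B n: LEFT RECURSIVE (starts with B)
B → ): starts with ')'
B → +: starts with '+'

The grammar has direct left recursion on: B.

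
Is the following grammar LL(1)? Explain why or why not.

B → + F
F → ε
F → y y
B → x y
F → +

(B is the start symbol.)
A grammar is LL(1) if for each non-terminal N with multiple productions, the predict sets of those productions are pairwise disjoint, where PREDICT(N → α) = (FIRST(α) \ {ε}) ∪ (FOLLOW(N) if α ⇒* ε).

Relevant sets:
  FOLLOW(F) = { $ }

For B:
  PREDICT(B → '+' F) = { '+' }
  PREDICT(B → x y) = { 'x' }
For F:
  PREDICT(F → ε) = { $ }
  PREDICT(F → y y) = { 'y' }
  PREDICT(F → '+') = { '+' }

All predict sets are disjoint. The grammar IS LL(1).

Answer: Yes, the grammar is LL(1).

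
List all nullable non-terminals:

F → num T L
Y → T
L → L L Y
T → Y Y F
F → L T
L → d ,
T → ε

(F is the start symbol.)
{ 'T', 'Y' }

A non-terminal is nullable if it can derive ε (the empty string): either it has an ε-production, or it has a production whose right-hand side consists entirely of nullable non-terminals.

ε-productions: T → ε
So T is immediately nullable.
Y → T: every symbol on the right is nullable, so Y is nullable too.
No further non-terminal can be added: every production for the remaining non-terminals contains a terminal or a non-nullable non-terminal.
Nullable = { 'T', 'Y' }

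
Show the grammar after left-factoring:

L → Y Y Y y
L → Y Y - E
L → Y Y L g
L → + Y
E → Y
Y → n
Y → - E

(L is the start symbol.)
L → Y Y L'
L' → Y y
L' → - E
L' → L g
L → + Y
E → Y
Y → n
Y → - E

Left-factoring transforms A → αβ₁ | αβ₂ into A → αA' and A' → β₁ | β₂
(α is the longest common prefix among the alternatives). Repeat until
no nonterminal has two alternatives with a common prefix.

Round 1: L has alternatives sharing prefix 'Y Y'. Introduce L': L → Y Y L'
  Add: L' → Y y
  Add: L' → - E
  Add: L' → L g

No remaining common prefixes — done.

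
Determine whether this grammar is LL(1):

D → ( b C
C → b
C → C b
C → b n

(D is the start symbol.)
No. Predict set conflict for C: { 'b' }

A grammar is LL(1) if for each non-terminal N with multiple productions, the predict sets of those productions are pairwise disjoint, where PREDICT(N → α) = (FIRST(α) \ {ε}) ∪ (FOLLOW(N) if α ⇒* ε).

Relevant sets:
  FIRST(C) = { 'b' }

For C:
  PREDICT(C → b) = { 'b' }
  PREDICT(C → C b) = { 'b' }
  PREDICT(C → b n) = { 'b' }
D has a single production, so nothing to check there.

Conflict found: Predict set conflict for C: { 'b' }
The grammar is NOT LL(1).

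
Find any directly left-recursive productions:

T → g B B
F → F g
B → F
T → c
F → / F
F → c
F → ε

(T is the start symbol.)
T → g B B: starts with g
F → F g: LEFT RECURSIVE (starts with F)
B → F: starts with F
T → c: starts with c
F → / F: starts with '/'
F → c: starts with c
F → ε: starts with ε

The grammar has direct left recursion on: F.

Answer: Yes, F is left-recursive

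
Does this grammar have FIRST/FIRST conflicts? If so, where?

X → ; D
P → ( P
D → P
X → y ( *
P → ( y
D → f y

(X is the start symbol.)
Yes. P → '(' P / P → '(' y on { '(' }

FIRST sets of the non-terminals at (or reachable through a nullable prefix from) the front of some alternative:
  FIRST(P) = { '(' }

Productions for X:
  X → ; D: FIRST = { ';' }
  X → y ( *: FIRST = { 'y' }
Productions for P:
  P → ( P: FIRST = { '(' }
  P → ( y: FIRST = { '(' }
Productions for D:
  D → P: FIRST = { '(' }
  D → f y: FIRST = { 'f' }

Conflict for P: P → ( P and P → ( y
  Overlap: { '(' }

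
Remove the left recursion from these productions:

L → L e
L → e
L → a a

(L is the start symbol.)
L is directly left-recursive. The standard transformation for
  A → A α₁ | ... | A α_m | β₁ | ... | β_n
is
  A  → β₁ A' | ... | β_n A'
  A' → α₁ A' | ... | α_m A' | ε

L → e becomes L → e L'
L → a a becomes L → a a L'
L → L e becomes L' → e L'
Add L' → ε

Resulting grammar:
L → e L'
L → a a L'
L' → e L'
L' → ε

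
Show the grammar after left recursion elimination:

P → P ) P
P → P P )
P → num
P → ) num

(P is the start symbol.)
P → num P'
P → ) num P'
P' → ) P P'
P' → P ) P'
P' → ε

P is directly left-recursive. The standard transformation for
  A → A α₁ | ... | A α_m | β₁ | ... | β_n
is
  A  → β₁ A' | ... | β_n A'
  A' → α₁ A' | ... | α_m A' | ε

P → num becomes P → num P'
P → ) num becomes P → ) num P'
P → P ) P becomes P' → ) P P'
P → P P ) becomes P' → P ) P'
Add P' → ε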